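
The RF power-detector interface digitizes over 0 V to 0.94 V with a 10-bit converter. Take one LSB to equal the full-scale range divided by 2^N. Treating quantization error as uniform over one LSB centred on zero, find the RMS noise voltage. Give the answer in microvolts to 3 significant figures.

Range is 0.94 V.
One LSB is 0.94 V / 1024 = 0.91797 mV.
RMS of a uniform error over width LSB is LSB/√12 = 265 µV.

265 µV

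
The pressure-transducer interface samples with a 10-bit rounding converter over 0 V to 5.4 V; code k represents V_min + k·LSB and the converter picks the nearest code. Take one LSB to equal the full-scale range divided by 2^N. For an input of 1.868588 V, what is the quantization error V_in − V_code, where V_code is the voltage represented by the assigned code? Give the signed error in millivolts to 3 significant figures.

+1.79 mV

Span = 5.4 V. LSB = 5.4 V / 2^10 ≈ 5.273 mV.
(V_in − V_min)/LSB = (1.868588 − (0)) × 1024/5.4 = 354.3397 → nearest code k = 354.
Reconstructed level: 0 + 354 × 5.4/1024 V = 1.866796875 V.
Error = V_in − V_code = 1.868588 − (1.866796875) = +1.79 mV.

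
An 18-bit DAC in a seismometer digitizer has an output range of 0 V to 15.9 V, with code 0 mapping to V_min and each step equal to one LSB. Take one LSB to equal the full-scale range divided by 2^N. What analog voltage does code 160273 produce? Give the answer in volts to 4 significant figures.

Full-scale range = 15.9 V. LSB = 15.9 V / 2^18.
V_out = V_min + code × LSB = 0 V + 160273 × 15.9 V / 262144
      = 0 V + 9.72115 V = 9.72115 V.

9.721 V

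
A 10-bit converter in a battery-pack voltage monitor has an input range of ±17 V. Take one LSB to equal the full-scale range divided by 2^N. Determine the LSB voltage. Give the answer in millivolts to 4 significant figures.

Full-scale range = 17 V − (-17 V) = 34 V.
There are 2^10 = 1024 steps.
Step size = 34/1024 V = 33.20 mV.

33.20 mV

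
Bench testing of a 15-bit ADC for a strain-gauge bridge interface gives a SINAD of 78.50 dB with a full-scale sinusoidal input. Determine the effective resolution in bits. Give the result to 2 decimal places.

ENOB = (SINAD − 1.76) / 6.02 = (78.50 − 1.76) / 6.02 = 76.74 / 6.02 = 12.7475.

12.75 bits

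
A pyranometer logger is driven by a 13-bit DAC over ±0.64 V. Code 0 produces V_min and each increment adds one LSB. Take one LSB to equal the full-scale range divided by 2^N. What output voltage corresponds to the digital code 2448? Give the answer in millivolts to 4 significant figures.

-257.5 mV

Span: 0.64 V − (-0.64 V) = 1.28 V. LSB = 1.28 V / 2^13.
Output = V_min + (2448/8192) × range = -0.64 + 0.298828 × 1.28 V
      = -0.64 V + 0.382500 V = -0.257500 V.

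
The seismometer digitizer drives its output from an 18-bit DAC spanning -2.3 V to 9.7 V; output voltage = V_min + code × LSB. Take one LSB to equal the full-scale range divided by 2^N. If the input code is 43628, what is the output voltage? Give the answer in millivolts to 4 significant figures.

-302.9 mV

Span: 9.7 V − (-2.3 V) = 12 V. LSB = 12 V / 2^18.
V_out = -2.3 + 43628 × (12/262144) V
      = -2.3 V + 1.99713 V = -0.302869 V.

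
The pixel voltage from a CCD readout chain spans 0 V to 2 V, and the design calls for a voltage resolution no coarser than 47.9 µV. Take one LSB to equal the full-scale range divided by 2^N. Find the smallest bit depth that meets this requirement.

V_FS = 2 V.
Need 2^N ≥ 2 V / 47.9 µV = 41750 → N_min = 16.

16 bits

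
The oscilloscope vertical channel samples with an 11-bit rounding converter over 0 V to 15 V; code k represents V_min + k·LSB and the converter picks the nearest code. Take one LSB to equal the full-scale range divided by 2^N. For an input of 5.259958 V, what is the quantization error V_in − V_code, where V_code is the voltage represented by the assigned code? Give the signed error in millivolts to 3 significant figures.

Full-scale range = 15 V. LSB = 15 V / 2^11 ≈ 7.324 mV.
(V_in − V_min)/LSB = (5.259958 − (0)) × 2048/15 = 718.1596 → nearest code k = 718.
V_code = 0 + (718/2048) × 15 = 5.258789063 V.
V_in − V_code = 5.259958 − (5.258789063) = +1.17 mV.

+1.17 mV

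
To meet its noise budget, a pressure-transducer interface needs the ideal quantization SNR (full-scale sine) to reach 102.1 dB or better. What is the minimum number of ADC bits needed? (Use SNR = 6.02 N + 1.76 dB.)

Required N = ⌈(102.1 − 1.76)/6.02⌉ = ⌈16.668⌉ = 17.

17 bits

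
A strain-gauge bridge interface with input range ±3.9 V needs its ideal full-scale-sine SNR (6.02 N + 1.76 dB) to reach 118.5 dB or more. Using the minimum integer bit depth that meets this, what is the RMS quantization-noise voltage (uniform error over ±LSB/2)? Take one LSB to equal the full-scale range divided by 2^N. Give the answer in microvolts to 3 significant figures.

2.15 µV

Span: 3.9 V − (-3.9 V) = 7.8 V.
6.02 N + 1.76 ≥ 118.5 gives N ≥ 19.392, so the minimum integer is 20.
One LSB is 7.8 V / 1048576 = 7.4387 µV.
RMS noise = LSB/√12 = 2.15 µV.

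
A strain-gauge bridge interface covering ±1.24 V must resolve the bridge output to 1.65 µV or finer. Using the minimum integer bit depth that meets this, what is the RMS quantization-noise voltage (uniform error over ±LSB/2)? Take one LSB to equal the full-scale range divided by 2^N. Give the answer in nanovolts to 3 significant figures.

Full-scale range = 1.24 V − (-1.24 V) = 2.48 V.
Need 2^N ≥ 2.48 V / 1.65 µV = 1.503e6 → N_min = 21.
Step size = 2.48/2097152 V = 1.1826 µV.
V_rms = LSB/√12 = 341 nV.

341 nV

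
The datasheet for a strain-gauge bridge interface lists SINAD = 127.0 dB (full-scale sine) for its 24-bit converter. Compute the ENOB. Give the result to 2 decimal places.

ENOB = (SINAD − 1.76) / 6.02 = (127.0 − 1.76) / 6.02 = 125.24 / 6.02 = 20.8040.

20.80 bits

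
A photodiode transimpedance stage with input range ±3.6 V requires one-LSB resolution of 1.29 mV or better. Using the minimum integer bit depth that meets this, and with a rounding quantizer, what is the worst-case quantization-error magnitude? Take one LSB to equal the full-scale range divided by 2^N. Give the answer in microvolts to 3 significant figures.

Range = 3.6 − (-3.6) = 7.2 V.
Required number of levels: 7.2/1.29 mV = 5581.4; smallest N with 2^N ≥ that is 13.
LSB = 7.2 V / 2^13 = 0.87891 mV.
Max error for round-to-nearest is LSB/2 = 439 µV.

439 µV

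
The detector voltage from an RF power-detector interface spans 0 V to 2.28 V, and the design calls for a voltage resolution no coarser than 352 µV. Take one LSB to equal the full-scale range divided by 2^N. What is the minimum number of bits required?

13 bits

V_FS = 2.28 V.
Levels needed ≥ 2.28/352 µV = 6477. 2^13 = 8192 suffices, so N_min = 13.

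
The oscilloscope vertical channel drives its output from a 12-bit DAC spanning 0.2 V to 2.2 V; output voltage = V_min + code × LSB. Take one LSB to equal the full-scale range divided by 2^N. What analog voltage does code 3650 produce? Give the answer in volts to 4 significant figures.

The full-scale span is 2.2 − (0.2) = 2 V. LSB = 2 V / 2^12.
V_out = V_min + code × LSB = 0.2 V + 3650 × 2 V / 4096
      = 0.2 + 1.78223 = 1.98223 V.

1.982 V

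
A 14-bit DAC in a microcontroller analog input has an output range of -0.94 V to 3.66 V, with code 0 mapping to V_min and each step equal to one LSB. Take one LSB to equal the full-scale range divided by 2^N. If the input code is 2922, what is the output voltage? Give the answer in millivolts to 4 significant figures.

Full-scale range = 3.66 V − (-0.94 V) = 4.6 V. LSB = 4.6 V / 2^14.
V_out = -0.94 + 2922 × (4.6/16384) V
      = -0.94 + 0.820386 = -0.119614 V.

-119.6 mV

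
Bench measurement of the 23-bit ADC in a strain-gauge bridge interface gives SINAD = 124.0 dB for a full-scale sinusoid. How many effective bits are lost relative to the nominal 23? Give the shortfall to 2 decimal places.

2.69 bits

Effective bits = (124.0 − 1.76)/6.02 = 20.3056.
23 − 20.3056 = 2.69 bits below nominal.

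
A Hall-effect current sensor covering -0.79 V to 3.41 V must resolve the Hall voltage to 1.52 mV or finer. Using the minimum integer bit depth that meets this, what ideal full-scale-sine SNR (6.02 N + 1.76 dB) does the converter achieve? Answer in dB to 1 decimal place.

Range = 3.41 − (-0.79) = 4.2 V.
Need 2^N ≥ 4.2 V / 1.52 mV = 2763 → N_min = 12.
Ideal SNR at N = 12: 6.02·12 + 1.76 = 74.0 dB.

74.0 dB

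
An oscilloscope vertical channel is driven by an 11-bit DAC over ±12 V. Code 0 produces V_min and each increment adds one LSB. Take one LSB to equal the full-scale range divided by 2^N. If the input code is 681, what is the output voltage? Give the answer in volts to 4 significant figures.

Span: 12 V − (-12 V) = 24 V. LSB = 24 V / 2^11.
Output = V_min + (681/2048) × range = -12 + 0.332520 × 24 V
      = -12 + 7.98047 = -4.01953 V.

-4.020 V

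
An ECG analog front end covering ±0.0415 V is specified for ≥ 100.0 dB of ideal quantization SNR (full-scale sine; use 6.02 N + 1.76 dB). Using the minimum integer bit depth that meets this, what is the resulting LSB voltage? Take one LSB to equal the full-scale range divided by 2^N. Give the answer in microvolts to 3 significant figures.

Range = 0.0415 − (-0.0415) = 0.083 V.
Required N = ⌈(100.0 − 1.76)/6.02⌉ = ⌈16.319⌉ = 17.
LSB = 0.083 V / 2^17 = 0.633 µV.

0.633 µV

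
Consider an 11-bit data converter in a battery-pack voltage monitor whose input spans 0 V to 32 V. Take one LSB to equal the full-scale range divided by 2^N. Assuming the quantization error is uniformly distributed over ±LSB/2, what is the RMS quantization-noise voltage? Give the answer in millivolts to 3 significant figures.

4.51 mV

V_FS = 32 V.
LSB = 32 V ÷ 2^11 = 32/2048 V = 15.625 mV.
RMS of a uniform error over width LSB is LSB/√12 = 4.51 mV.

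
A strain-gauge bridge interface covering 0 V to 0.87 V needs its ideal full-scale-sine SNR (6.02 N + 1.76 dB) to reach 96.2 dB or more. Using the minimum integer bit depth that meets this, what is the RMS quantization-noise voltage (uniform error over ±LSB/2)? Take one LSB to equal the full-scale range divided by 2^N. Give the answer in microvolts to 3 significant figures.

V_FS = 0.87 V.
Required N = ⌈(96.2 − 1.76)/6.02⌉ = ⌈15.688⌉ = 16.
Step size = 0.87/65536 V = 13.275 µV.
σ_q = LSB/√12 = 13.275 µV/3.4641 = 3.83 µV.

3.83 µV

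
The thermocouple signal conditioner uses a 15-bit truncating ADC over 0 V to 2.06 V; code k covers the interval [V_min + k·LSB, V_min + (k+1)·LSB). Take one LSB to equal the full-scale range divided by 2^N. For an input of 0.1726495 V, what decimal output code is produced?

2746

Full-scale range = 2.06 V. LSB = 2.06 V / 2^15 ≈ 62.87 µV.
(V_in − V_min) × 2^15/range = (0.1726495 − (0)) × 32768/2.06 = 2746.300.
Floor → code = 2746.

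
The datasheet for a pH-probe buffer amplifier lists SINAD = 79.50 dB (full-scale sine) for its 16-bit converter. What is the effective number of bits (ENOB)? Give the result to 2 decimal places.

12.91 bits

Inverting SNR = 6.02 N + 1.76: N_eff = (79.50 − 1.76)/6.02 = 12.9136.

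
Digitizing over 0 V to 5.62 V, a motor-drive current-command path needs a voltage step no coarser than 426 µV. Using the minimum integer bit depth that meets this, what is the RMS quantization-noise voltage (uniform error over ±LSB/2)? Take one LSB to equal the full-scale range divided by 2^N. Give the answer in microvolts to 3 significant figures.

99.0 µV

V_FS = 5.62 V.
Levels needed ≥ 5.62/426 µV = 13190. 2^14 = 16384 suffices, so N_min = 14.
Step size = 5.62/16384 V = 343.02 µV.
RMS noise = LSB/√12 = 99.0 µV.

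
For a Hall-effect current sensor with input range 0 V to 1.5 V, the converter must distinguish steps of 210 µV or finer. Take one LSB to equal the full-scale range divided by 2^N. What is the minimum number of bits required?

13 bits

V_FS = 1.5 V.
Need 2^N ≥ 1.5 V / 210 µV = 7143 → N_min = 13.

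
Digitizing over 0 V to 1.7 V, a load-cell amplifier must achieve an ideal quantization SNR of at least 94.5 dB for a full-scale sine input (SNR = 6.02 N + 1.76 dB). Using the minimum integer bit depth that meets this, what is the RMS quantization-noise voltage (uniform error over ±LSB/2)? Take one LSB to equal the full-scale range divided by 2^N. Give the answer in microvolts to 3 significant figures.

V_FS = 1.7 V.
Required N = ⌈(94.5 − 1.76)/6.02⌉ = ⌈15.405⌉ = 16.
Step size = 1.7/65536 V = 25.940 µV.
V_rms = LSB/√12 = 7.49 µV.

7.49 µV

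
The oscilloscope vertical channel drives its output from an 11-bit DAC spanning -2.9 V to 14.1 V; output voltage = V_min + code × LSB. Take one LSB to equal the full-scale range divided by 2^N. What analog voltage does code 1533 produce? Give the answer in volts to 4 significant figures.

Range = 14.1 − (-2.9) = 17 V. LSB = 17 V / 2^11.
Output = V_min + (1533/2048) × range = -2.9 + 0.748535 × 17 V
      = -2.9 + 12.7251 = 9.82510 V.

9.825 V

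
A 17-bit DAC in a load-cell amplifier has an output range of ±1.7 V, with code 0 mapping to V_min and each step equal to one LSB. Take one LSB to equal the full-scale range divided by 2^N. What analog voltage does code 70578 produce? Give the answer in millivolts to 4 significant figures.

130.8 mV

Full-scale range = 1.7 V − (-1.7 V) = 3.4 V. LSB = 3.4 V / 2^17.
Output = V_min + (70578/131072) × range = -1.7 + 0.538467 × 3.4 V
      = -1.7 V + 1.83079 V = 0.130789 V.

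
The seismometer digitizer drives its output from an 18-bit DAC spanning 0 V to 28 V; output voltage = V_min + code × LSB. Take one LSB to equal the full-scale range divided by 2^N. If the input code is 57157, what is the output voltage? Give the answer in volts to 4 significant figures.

V_FS = 28 V. LSB = 28 V / 2^18.
Output = V_min + (57157/262144) × range = 0 + 0.218037 × 28 V
      = 0 + 6.10503 = 6.10503 V.

6.105 V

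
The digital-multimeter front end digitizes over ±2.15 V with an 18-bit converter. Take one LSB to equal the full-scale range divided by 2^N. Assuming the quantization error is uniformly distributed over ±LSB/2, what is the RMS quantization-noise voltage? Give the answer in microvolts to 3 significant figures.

4.74 µV

Span: 2.15 V − (-2.15 V) = 4.3 V.
One LSB is 4.3 V / 262144 = 16.403 µV.
V_rms = LSB/√12 = 16.403 µV / √12 = 4.74 µV.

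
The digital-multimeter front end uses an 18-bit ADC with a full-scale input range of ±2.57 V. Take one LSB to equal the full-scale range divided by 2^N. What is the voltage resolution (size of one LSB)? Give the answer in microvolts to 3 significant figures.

19.6 µV

Range = 2.57 − (-2.57) = 5.14 V.
2^18 = 262144 levels.
LSB = 5.14 V / 2^18 = 19.6 µV.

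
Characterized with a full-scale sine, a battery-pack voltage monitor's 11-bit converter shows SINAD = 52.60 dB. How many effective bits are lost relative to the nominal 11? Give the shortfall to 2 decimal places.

2.55 bits

Effective bits = (52.60 − 1.76)/6.02 = 8.4452.
Lost resolution: 11 − 8.4452 = 2.5548 bits.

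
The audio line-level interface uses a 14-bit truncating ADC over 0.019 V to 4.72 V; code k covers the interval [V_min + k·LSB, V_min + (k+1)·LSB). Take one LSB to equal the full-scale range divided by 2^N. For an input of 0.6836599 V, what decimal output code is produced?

2316

Full-scale range = 4.72 V − (0.019 V) = 4.701 V. LSB = 4.701 V / 2^14 ≈ 286.9 µV.
(V_in − V_min) × 2^14/range = (0.6836599 − (0.019)) × 16384/4.701 = 2316.483.
Floor → code = 2316.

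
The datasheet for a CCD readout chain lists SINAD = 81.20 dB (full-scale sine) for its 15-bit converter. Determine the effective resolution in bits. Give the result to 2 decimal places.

ENOB = (SINAD − 1.76) / 6.02 = (81.20 − 1.76) / 6.02 = 79.44 / 6.02 = 13.1960.

13.20 bits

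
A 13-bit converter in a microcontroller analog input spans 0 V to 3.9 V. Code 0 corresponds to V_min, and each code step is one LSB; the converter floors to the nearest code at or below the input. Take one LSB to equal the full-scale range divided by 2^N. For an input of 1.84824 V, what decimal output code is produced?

V_FS = 3.9 V. LSB = 3.9 V / 2^13 ≈ 476.1 µV.
V_in − V_min = 1.84824 − (0) = 1.84824 V.
Divide by LSB: 1.84824 × 8192/3.9 = 3882.2518.
Truncating gives code 3882.

3882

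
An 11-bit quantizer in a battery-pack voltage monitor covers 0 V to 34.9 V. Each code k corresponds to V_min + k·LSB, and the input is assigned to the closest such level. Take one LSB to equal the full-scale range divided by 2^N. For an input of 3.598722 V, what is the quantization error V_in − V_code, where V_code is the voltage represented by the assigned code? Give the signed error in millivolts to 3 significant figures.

V_FS = 34.9 V. LSB = 34.9 V / 2^11 ≈ 17.04 mV.
Position in LSBs: (3.598722 − (0)) × 2048/34.9 = 211.1800; rounding gives k = 211.
V_code = V_min + k × range/2^11 = 0 + 211 × 34.9/2048 = 3.595654297 V.
V_in − V_code = 3.598722 − (3.595654297) = +3.07 mV.

+3.07 mV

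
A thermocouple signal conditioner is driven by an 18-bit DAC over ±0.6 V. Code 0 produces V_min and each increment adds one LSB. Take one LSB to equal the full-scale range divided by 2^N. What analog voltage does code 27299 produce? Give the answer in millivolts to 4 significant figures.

Range = 0.6 − (-0.6) = 1.2 V. LSB = 1.2 V / 2^18.
Output = V_min + (27299/262144) × range = -0.6 + 0.104137 × 1.2 V
      = -0.6 V + 0.124965 V = -0.475035 V.

-475.0 mV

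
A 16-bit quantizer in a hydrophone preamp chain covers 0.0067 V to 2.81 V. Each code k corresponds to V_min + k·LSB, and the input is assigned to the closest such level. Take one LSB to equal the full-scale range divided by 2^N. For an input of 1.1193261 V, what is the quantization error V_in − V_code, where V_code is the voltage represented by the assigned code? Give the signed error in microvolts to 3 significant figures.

+6.53 µV

Full-scale range = 2.81 V − (0.0067 V) = 2.8033 V. LSB = 2.8033 V / 2^16 ≈ 42.77 µV.
(V_in − V_min)/LSB = (1.1193261 − (0.0067)) × 65536/2.8033 = 26011.1526 → nearest code k = 26011.
V_code = V_min + k × range/2^16 = 0.0067 + 26011 × 2.8033/65536 = 1.1193195724 V.
Error = V_in − V_code = 1.1193261 − (1.1193195724) = +6.53 µV.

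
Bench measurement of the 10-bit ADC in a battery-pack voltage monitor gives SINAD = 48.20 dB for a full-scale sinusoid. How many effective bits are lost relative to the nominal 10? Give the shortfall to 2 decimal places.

Effective bits = (48.20 − 1.76)/6.02 = 7.7143.
Shortfall = 10 − 7.7143 = 2.2857 bits.

2.29 bits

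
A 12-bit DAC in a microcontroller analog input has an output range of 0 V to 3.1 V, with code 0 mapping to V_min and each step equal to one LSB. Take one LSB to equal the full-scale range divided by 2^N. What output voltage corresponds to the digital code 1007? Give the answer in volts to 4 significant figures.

Span = 3.1 V. LSB = 3.1 V / 2^12.
Output = V_min + (1007/4096) × range = 0 + 0.245850 × 3.1 V
      = 0 V + 0.762134 V = 0.762134 V.

0.7621 V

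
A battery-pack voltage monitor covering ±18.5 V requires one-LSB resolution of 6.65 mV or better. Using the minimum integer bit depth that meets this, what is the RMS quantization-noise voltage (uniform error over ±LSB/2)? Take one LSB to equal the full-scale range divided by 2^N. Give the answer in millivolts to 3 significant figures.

Range = 18.5 − (-18.5) = 37 V.
Need 2^N ≥ 37 V / 6.65 mV = 5564 → N_min = 13.
LSB = 37 V / 2^13 = 4.5166 mV.
V_rms = LSB/√12 = 1.30 mV.

1.30 mV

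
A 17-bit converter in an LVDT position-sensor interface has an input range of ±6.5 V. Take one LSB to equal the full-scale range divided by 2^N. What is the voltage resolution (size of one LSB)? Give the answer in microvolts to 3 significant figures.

99.2 µV

Full-scale range = 6.5 V − (-6.5 V) = 13 V.
2^17 = 131072 levels.
Step size = 13/131072 V = 99.2 µV.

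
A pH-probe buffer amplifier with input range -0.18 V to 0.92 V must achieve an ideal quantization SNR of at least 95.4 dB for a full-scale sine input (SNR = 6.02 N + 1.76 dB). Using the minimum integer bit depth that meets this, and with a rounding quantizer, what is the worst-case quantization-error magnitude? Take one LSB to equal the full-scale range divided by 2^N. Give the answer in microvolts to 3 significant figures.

Span: 0.92 V − (-0.18 V) = 1.1 V.
6.02 N + 1.76 ≥ 95.4 gives N ≥ 15.555, so the minimum integer is 16.
Step size = 1.1/65536 V = 16.785 µV.
Half an LSB is 8.39 µV.

8.39 µV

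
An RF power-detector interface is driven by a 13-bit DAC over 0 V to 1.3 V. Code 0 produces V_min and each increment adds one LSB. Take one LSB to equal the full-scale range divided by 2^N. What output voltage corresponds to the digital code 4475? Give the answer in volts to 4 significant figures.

Full-scale range = 1.3 V. LSB = 1.3 V / 2^13.
Output = V_min + (4475/8192) × range = 0 + 0.546265 × 1.3 V
      = 0 + 0.710144 = 0.710144 V.

0.7101 V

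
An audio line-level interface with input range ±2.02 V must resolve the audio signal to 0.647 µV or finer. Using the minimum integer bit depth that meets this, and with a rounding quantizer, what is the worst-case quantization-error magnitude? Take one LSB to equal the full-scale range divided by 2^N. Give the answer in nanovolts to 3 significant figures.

241 nV

Full-scale range = 2.02 V − (-2.02 V) = 4.04 V.
Required number of levels: 4.04/0.647 µV = 6.2442e6; smallest N with 2^N ≥ that is 23.
One LSB is 4.04 V / 8388608 = 481.61 nV.
Half an LSB is 241 nV.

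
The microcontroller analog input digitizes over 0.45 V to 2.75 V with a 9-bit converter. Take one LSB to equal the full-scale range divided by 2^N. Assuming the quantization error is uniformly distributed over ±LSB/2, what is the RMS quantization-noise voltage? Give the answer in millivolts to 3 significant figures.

The full-scale span is 2.75 − (0.45) = 2.3 V.
Step size = 2.3/512 V = 4.4922 mV.
σ_q = LSB/√12 = 4.4922 mV/3.4641 = 1.30 mV.

1.30 mV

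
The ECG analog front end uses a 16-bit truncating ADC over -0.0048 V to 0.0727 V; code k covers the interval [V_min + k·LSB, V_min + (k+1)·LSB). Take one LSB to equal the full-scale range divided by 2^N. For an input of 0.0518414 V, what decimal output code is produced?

Range = 0.0727 − (-0.0048) = 0.0775 V. LSB = 0.0775 V / 2^16 ≈ 1.183 µV.
V_in − V_min = 0.0518414 − (-0.0048) = 0.0566414 V.
Divide by LSB: 0.0566414 × 65536/0.0775 = 47897.4296.
Truncating gives code 47897.

47897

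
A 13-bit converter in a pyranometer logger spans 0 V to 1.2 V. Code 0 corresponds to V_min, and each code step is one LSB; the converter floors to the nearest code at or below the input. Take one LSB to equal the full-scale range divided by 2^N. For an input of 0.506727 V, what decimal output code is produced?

V_FS = 1.2 V. LSB = 1.2 V / 2^13 ≈ 146.5 µV.
(V_in − V_min) × 2^13/range = (0.506727 − (0)) × 8192/1.2 = 3459.256.
Floor → code = 3459.

3459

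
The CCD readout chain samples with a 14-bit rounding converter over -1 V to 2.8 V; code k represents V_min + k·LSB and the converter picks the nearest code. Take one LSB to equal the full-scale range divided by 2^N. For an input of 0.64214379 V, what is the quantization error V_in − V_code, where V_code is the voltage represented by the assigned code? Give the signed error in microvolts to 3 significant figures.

Span: 2.8 V − (-1 V) = 3.8 V. LSB = 3.8 V / 2^14 ≈ 231.9 µV.
(V_in − V_min)/LSB = (0.64214379 − (-1)) × 16384/3.8 = 7080.2326 → nearest code k = 7080.
V_code = V_min + k × range/2^14 = -1 + 7080 × 3.8/16384 = 0.64208984375 V.
Error = V_in − V_code = 0.64214379 − (0.64208984375) = +53.9 µV.

+53.9 µV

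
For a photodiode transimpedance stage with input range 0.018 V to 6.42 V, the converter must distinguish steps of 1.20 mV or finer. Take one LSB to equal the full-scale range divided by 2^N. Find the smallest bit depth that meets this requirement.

13 bits

Range = 6.42 − (0.018) = 6.402 V.
Levels needed ≥ 6.402/1.20 mV = 5335. 2^13 = 8192 suffices, so N_min = 13.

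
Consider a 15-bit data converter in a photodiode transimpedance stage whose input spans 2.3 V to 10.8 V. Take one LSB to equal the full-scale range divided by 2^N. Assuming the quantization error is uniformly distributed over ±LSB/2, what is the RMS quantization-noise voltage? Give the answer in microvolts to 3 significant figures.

74.9 µV

The full-scale span is 10.8 − (2.3) = 8.5 V.
Step size = 8.5/32768 V = 259.40 µV.
For a uniform distribution on [−LSB/2, +LSB/2], V_rms = LSB/√12 = 259.40 µV/3.4641 = 74.9 µV.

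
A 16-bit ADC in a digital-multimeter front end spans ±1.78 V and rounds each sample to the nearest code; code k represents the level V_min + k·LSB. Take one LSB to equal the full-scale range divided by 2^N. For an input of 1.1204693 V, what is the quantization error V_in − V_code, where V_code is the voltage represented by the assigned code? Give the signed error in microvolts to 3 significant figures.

−15.9 µV

Range = 1.78 − (-1.78) = 3.56 V. LSB = 3.56 V / 2^16 ≈ 54.32 µV.
Position in LSBs: (1.1204693 − (-1.78)) × 65536/3.56 = 53394.7068; rounding gives k = 53395.
V_code = -1.78 + (53395/65536) × 3.56 = 1.1204852295 V.
V_in − V_code = 1.1204693 − (1.1204852295) = −15.9 µV.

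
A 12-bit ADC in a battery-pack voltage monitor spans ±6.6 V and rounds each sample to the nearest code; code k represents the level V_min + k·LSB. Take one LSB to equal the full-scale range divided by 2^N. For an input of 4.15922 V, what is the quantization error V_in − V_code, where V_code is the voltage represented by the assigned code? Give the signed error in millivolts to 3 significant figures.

−1.23 mV

Full-scale range = 6.6 V − (-6.6 V) = 13.2 V. LSB = 13.2 V / 2^12 ≈ 3.223 mV.
(4.15922 − (-6.6)) / LSB = 10.75922 × 4096/13.2 = 3338.6186. Nearest integer: k = 3339.
V_code = V_min + k × range/2^12 = -6.6 + 3339 × 13.2/4096 = 4.160449219 V.
V_in − V_code = 4.15922 − (4.160449219) = −1.23 mV.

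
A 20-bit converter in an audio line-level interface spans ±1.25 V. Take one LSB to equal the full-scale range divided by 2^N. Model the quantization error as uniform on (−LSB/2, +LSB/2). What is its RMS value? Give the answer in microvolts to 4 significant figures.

0.6883 µV

Range = 1.25 − (-1.25) = 2.5 V.
One LSB is 2.5 V / 1048576 = 2.38419 µV.
For a uniform distribution on [−LSB/2, +LSB/2], V_rms = LSB/√12 = 2.38419 µV/3.4641 = 0.6883 µV.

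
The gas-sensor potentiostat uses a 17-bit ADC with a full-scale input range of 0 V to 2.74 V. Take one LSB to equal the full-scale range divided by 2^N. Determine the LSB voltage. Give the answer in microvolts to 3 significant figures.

Span = 2.74 V.
There are 2^17 = 131072 steps.
LSB = 2.74 V ÷ 2^17 = 2.74/131072 V = 20.9 µV.

20.9 µV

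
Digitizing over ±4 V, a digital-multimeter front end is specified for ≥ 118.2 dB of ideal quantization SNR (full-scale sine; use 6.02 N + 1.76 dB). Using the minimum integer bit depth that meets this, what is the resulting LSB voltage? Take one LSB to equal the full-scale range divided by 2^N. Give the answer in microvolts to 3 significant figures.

7.63 µV

Full-scale range = 4 V − (-4 V) = 8 V.
Required N = ⌈(118.2 − 1.76)/6.02⌉ = ⌈19.342⌉ = 20.
LSB = 8 V ÷ 2^20 = 8/1048576 V = 7.63 µV.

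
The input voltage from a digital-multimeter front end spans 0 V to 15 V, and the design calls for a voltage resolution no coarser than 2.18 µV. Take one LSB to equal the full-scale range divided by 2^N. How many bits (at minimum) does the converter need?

V_FS = 15 V.
Levels needed ≥ 15/2.18 µV = 6.881e6. 2^23 = 8388608 suffices, so N_min = 23.

23 bits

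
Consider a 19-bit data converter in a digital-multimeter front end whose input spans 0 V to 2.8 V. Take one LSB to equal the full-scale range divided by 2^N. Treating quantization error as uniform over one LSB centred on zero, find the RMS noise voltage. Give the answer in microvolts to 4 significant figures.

Range is 2.8 V.
Step size = 2.8/524288 V = 5.34058 µV.
σ_q = LSB/√12 = 5.34058 µV/3.4641 = 1.542 µV.

1.542 µV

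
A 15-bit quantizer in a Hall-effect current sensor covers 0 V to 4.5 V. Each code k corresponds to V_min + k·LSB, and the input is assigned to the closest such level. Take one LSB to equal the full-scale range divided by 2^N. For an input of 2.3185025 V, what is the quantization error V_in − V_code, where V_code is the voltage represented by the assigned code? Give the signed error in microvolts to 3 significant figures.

−24.7 µV

V_FS = 4.5 V. LSB = 4.5 V / 2^15 ≈ 137.3 µV.
Position in LSBs: (2.3185025 − (0)) × 32768/4.5 = 16882.8200; rounding gives k = 16883.
V_code = V_min + k × range/2^15 = 0 + 16883 × 4.5/32768 = 2.3185272217 V.
V_in − V_code = 2.3185025 − (2.3185272217) = −24.7 µV.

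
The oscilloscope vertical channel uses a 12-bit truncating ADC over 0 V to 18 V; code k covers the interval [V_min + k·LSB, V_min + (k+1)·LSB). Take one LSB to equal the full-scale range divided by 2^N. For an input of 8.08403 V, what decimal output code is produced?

1839

Span = 18 V. LSB = 18 V / 2^12 ≈ 4.395 mV.
code = ⌊(V_in − V_min)/LSB⌋ = ⌊(V_in − V_min) × 2^12 / range⌋
     = ⌊(8.08403 − (0)) × 4096 / 18⌋ = ⌊8.08403 × 4096/18⌋
     = ⌊1839.566⌋ = 1839.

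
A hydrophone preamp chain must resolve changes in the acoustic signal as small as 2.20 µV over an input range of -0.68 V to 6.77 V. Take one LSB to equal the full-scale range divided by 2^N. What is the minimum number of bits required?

22 bits

Range = 6.77 − (-0.68) = 7.45 V.
Required number of levels: 7.45/2.20 µV = 3.3864e6; smallest N with 2^N ≥ that is 22.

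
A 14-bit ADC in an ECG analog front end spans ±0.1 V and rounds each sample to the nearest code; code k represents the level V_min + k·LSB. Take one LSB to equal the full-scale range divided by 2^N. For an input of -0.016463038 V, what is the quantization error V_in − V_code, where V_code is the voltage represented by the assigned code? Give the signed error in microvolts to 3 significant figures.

+4.25 µV

Full-scale range = 0.1 V − (-0.1 V) = 0.2 V. LSB = 0.2 V / 2^14 ≈ 12.21 µV.
Position in LSBs: (-0.016463038 − (-0.1)) × 16384/0.2 = 6843.3479; rounding gives k = 6843.
V_code = V_min + k × range/2^14 = -0.1 + 6843 × 0.2/16384 = -0.016467285156 V.
Error = V_in − V_code = -0.016463038 − (-0.016467285156) = +4.25 µV.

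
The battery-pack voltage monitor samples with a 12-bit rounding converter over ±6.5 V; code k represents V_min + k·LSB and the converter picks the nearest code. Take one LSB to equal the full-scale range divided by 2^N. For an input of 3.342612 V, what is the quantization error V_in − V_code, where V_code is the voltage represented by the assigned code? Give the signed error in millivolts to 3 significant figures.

Full-scale range = 6.5 V − (-6.5 V) = 13 V. LSB = 13 V / 2^12 ≈ 3.174 mV.
Position in LSBs: (3.342612 − (-6.5)) × 4096/13 = 3101.1799; rounding gives k = 3101.
V_code = V_min + k × range/2^12 = -6.5 + 3101 × 13/4096 = 3.342041016 V.
V_in − V_code = 3.342612 − (3.342041016) = +0.571 mV.

+0.571 mV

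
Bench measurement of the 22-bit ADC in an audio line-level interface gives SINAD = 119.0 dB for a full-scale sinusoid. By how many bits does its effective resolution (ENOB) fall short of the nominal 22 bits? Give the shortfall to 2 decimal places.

Effective bits = (119.0 − 1.76)/6.02 = 19.4751.
Shortfall = 22 − 19.4751 = 2.5249 bits.

2.52 bits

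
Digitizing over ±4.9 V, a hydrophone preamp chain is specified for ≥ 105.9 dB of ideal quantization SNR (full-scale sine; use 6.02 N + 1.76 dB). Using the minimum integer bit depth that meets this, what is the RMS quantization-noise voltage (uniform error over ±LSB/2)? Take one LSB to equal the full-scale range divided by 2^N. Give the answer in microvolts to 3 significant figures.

Range = 4.9 − (-4.9) = 9.8 V.
6.02 N + 1.76 ≥ 105.9 gives N ≥ 17.299, so the minimum integer is 18.
LSB = 9.8 V / 2^18 = 37.384 µV.
V_rms = LSB/√12 = 10.8 µV.

10.8 µV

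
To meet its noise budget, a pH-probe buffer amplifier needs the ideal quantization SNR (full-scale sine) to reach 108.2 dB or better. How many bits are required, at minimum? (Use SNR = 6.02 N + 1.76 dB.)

Solving 6.02 N ≥ 108.2 − 1.76: N ≥ 17.681. Round up → N = 18.

18 bits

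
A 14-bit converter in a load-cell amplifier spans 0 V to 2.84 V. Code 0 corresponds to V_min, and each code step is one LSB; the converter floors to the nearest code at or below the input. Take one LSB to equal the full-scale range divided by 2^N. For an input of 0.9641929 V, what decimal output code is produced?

Full-scale range = 2.84 V. LSB = 2.84 V / 2^14 ≈ 173.3 µV.
(V_in − V_min) × 2^14/range = (0.9641929 − (0)) × 16384/2.84 = 5562.442.
Floor → code = 5562.

5562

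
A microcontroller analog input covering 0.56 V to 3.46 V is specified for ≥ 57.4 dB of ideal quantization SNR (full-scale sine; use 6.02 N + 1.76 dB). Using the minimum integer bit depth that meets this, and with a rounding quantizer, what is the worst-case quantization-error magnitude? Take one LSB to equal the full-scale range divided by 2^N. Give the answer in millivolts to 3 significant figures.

Span: 3.46 V − (0.56 V) = 2.9 V.
N ≥ (57.4 − 1.76)/6.02 = 9.243 → N_min = 10.
LSB = 2.9 V ÷ 2^10 = 2.9/1024 V = 2.8320 mV.
Max error for round-to-nearest is LSB/2 = 1.42 mV.

1.42 mV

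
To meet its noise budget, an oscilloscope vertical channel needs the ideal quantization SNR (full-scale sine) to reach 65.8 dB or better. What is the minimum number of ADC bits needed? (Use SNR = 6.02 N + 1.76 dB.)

11 bits

N ≥ (65.8 − 1.76)/6.02 = 10.638 → N_min = 11.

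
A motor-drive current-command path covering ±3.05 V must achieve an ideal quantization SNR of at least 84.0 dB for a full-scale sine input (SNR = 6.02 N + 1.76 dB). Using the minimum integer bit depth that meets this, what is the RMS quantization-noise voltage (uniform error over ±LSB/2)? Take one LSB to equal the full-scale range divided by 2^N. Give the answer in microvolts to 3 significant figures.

107 µV

Full-scale range = 3.05 V − (-3.05 V) = 6.1 V.
Required N = ⌈(84.0 − 1.76)/6.02⌉ = ⌈13.661⌉ = 14.
Step size = 6.1/16384 V = 372.31 µV.
V_rms = LSB/√12 = 107 µV.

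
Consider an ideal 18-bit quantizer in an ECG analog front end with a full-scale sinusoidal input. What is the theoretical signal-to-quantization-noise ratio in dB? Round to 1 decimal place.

6.02(18) + 1.76 = 108.36 + 1.76 = 110.12 dB.

110.1 dB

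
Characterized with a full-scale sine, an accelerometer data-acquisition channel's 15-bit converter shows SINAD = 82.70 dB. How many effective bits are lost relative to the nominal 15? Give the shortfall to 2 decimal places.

1.55 bits

ENOB = (SINAD − 1.76)/6.02 = (82.70 − 1.76)/6.02 = 13.4452 bits.
Lost resolution: 15 − 13.4452 = 1.5548 bits.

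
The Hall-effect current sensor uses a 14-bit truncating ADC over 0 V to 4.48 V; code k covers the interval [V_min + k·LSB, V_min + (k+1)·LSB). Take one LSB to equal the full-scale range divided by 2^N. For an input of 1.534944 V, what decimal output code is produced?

5613

Full-scale range = 4.48 V. LSB = 4.48 V / 2^14 ≈ 273.4 µV.
(V_in − V_min) × 2^14/range = (1.534944 − (0)) × 16384/4.48 = 5613.509.
Floor → code = 5613.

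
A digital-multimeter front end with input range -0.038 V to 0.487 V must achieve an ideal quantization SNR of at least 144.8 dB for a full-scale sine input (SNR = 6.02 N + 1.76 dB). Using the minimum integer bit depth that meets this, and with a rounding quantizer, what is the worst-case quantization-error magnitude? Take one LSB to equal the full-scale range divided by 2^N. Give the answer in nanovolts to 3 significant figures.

15.6 nV

Span: 0.487 V − (-0.038 V) = 0.525 V.
Solving 6.02 N ≥ 144.8 − 1.76: N ≥ 23.761. Round up → N = 24.
One LSB is 0.525 V / 16777216 = 31.292 nV.
Max error for round-to-nearest is LSB/2 = 15.6 nV.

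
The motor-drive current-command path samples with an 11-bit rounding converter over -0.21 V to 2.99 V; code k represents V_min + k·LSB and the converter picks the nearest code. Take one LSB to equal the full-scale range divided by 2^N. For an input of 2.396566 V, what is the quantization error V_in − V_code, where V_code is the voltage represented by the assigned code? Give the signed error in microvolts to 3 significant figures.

Range = 2.99 − (-0.21) = 3.2 V. LSB = 3.2 V / 2^11 ≈ 1.563 mV.
(2.396566 − (-0.21)) / LSB = 2.606566 × 2048/3.2 = 1668.2022. Nearest integer: k = 1668.
V_code = -0.21 + (1668/2048) × 3.2 = 2.396250000 V.
e = 2.396566 − (2.396250000) = +316 µV.

+316 µV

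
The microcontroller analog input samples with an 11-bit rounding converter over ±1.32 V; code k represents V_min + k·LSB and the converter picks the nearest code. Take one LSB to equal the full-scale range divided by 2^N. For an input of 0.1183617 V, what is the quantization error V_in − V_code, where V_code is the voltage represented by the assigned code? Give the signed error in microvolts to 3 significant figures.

−232 µV

Range = 1.32 − (-1.32) = 2.64 V. LSB = 2.64 V / 2^11 ≈ 1.289 mV.
(V_in − V_min)/LSB = (0.1183617 − (-1.32)) × 2048/2.64 = 1115.8200 → nearest code k = 1116.
V_code = V_min + k × range/2^11 = -1.32 + 1116 × 2.64/2048 = 0.1185937500 V.
e = 0.1183617 − (0.1185937500) = −232 µV.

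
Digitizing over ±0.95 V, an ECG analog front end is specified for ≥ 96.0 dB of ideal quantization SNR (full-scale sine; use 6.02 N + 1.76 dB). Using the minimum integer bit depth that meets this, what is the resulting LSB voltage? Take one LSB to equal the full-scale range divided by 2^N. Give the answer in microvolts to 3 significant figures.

Range = 0.95 − (-0.95) = 1.9 V.
Required N = ⌈(96.0 − 1.76)/6.02⌉ = ⌈15.654⌉ = 16.
Step size = 1.9/65536 V = 29.0 µV.

29.0 µV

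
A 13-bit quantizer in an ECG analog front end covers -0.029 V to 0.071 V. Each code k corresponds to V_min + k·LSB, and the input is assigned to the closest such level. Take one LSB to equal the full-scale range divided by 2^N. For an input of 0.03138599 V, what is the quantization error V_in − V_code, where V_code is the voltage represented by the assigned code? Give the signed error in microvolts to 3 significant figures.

The full-scale span is 0.071 − (-0.029) = 0.1 V. LSB = 0.1 V / 2^13 ≈ 12.21 µV.
(0.03138599 − (-0.029)) / LSB = 0.06038599 × 8192/0.1 = 4946.8203. Nearest integer: k = 4947.
V_code = -0.029 + (4947/8192) × 0.1 = 0.03138818359 V.
e = 0.03138599 − (0.03138818359) = −2.19 µV.

−2.19 µV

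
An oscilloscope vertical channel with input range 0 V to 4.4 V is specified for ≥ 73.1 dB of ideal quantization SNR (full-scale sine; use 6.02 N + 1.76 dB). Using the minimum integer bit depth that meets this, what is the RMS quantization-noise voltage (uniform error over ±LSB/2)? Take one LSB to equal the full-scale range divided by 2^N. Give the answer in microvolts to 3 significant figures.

310 µV

Range is 4.4 V.
Required N = ⌈(73.1 − 1.76)/6.02⌉ = ⌈11.850⌉ = 12.
One LSB is 4.4 V / 4096 = 1.0742 mV.
V_rms = LSB/√12 = 310 µV.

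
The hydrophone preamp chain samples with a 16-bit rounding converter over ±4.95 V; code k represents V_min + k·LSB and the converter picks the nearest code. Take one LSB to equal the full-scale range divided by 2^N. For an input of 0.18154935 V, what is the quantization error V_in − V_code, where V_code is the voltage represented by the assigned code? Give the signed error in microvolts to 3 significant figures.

Span: 4.95 V − (-4.95 V) = 9.9 V. LSB = 9.9 V / 2^16 ≈ 151.1 µV.
(0.18154935 − (-4.95)) / LSB = 5.13154935 × 65536/9.9 = 33969.8200. Nearest integer: k = 33970.
V_code = -4.95 + (33970/65536) × 9.9 = 0.18157653809 V.
Error = V_in − V_code = 0.18154935 − (0.18157653809) = −27.2 µV.

−27.2 µV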